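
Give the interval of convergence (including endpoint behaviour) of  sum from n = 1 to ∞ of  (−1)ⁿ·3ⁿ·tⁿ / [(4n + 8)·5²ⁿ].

The ratio of consecutive coefficients is [(4n + 8)/(4(n+1) + 8)] · 3/25 → 3/25.
Thus R = 1/(3/25) = 25/3.
Endpoint t = 25/3: convergence follows from the alternating series test (terms decrease monotonically to 0).
Check t = -25/3: comparison with the harmonic series Σ 1/n shows the series diverges.

(-25/3, 25/3]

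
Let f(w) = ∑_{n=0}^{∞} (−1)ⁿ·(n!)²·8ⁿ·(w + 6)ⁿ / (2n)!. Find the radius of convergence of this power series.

R = 1/2

Ratio test: |a_{n+1}/a_n| = (n+1)²/[(2n+1)·(2n+2)] · 8 → 2 as n → ∞.
Hence the series converges for |w + 6| < 1/(2) = 1/2, so the radius of convergence is 1/2.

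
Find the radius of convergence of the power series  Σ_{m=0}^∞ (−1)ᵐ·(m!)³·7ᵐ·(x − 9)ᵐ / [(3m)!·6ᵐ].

The ratio of consecutive coefficients is (m+1)³/[(3m+1)·(3m+2)·(3m+3)] · 7/6 → 7/162.
The series converges when 7/162 · |x − 9| < 1, giving R = 162/7.

R = 162/7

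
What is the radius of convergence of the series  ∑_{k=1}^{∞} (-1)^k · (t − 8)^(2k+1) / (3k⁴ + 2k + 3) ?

By the ratio test, |a_{k+1}/a_k| = (3k⁴ + 2k + 3)/(3(k+1)⁴ + 2(k+1) + 3) → 1.
Writing y = (t − 8)², the series in y has radius 1, so |t − 8| < √(1) = 1 and R = 1.

R = 1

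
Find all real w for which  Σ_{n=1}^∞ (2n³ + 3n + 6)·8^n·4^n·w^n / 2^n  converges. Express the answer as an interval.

(-1/16, 1/16)

Ratio test: |a_{n+1}/a_n| = [(2(n+1)³ + 3(n+1) + 6)/(2n³ + 3n + 6)] · 8·4/2 → 16 as n → ∞.
Convergence for |w| · 16 < 1, i.e. |w| < 1/16. So R = 1/16.
Check w = 1/16: the terms have absolute value of order n³, which does not tend to 0, so the series diverges by the divergence test.
At w = -1/16: the terms do not tend to 0, so the series diverges.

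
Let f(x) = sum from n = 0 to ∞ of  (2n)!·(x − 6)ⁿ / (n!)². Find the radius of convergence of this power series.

R = 1/4

Apply the ratio test: |a_{n+1}| / |a_n| = (2n+1)·(2n+2)/(n+1)², which tends to 4 as n → ∞.
Thus R = 1/(4) = 1/4.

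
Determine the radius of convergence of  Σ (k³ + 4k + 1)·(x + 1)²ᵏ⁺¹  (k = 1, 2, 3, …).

Apply the ratio test: |a_{k+1}| / |a_k| = ((k+1)³ + 4(k+1) + 1)/(k³ + 4k + 1), which tends to 1 as k → ∞.
Writing y = (x + 1)², the series in y has radius 1, so |x + 1| < √(1) = 1 and R = 1.

R = 1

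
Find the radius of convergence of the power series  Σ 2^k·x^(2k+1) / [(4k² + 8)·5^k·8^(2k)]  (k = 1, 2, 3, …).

Apply the ratio test: |a_{k+1}| / |a_k| = [(4k² + 8)/(4(k+1)² + 8)] · 2/(5·64), which tends to 1/160 as k → ∞.
Successive powers of x differ by 2, so the series converges when |x|² · 1/160 < 1, i.e. |x| < √(160). So R = 4√10.

R = 4√10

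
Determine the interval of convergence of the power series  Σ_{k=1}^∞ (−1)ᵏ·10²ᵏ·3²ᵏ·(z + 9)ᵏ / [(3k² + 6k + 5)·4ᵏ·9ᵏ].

Apply the ratio test: |a_{k+1}| / |a_k| = [(3k² + 6k + 5)/(3(k+1)² + 6(k+1) + 5)] · 100·9/(4·9), which tends to 25 as k → ∞.
Convergence for |z + 9| · 25 < 1, i.e. |z + 9| < 1/25. So R = 1/25.
Check z = -224/25: the series is dominated by a constant times Σ 1/k², which converges (p = 2 > 1).
When z = -226/25, the series is dominated by a constant times Σ 1/k², which converges (p = 2 > 1).

[-226/25, -224/25]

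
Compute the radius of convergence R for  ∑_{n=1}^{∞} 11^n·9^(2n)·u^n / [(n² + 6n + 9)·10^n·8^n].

Ratio test: |a_{n+1}/a_n| = [(n² + 6n + 9)/((n+1)² + 6(n+1) + 9)] · 11·81/(10·8) → 891/80 as n → ∞.
Hence the series converges for |u| < 1/(891/80) = 80/891, so the radius of convergence is 80/891.

R = 80/891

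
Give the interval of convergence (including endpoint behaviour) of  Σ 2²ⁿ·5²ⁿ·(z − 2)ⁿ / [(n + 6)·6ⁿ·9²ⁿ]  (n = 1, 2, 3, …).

[-143/50, 343/50)

The ratio of consecutive coefficients is [(n + 6)/((n+1) + 6)] · 4·25/(6·81) → 50/243.
The series converges when 50/243 · |z − 2| < 1, giving R = 243/50.
At z = 343/50: comparison with the harmonic series Σ 1/n shows the series diverges.
When z = -143/50, convergence follows from the alternating series test (terms decrease monotonically to 0).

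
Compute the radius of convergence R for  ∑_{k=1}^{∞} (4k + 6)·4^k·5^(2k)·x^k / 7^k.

R = 7/100

The ratio of consecutive coefficients is [(4(k+1) + 6)/(4k + 6)] · 4·25/7 → 100/7.
Convergence for |x| · 100/7 < 1, i.e. |x| < 7/100. So R = 7/100.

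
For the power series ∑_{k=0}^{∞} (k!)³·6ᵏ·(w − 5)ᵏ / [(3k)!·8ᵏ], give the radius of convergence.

R = 36

The ratio of consecutive coefficients is (k+1)³/[(3k+1)·(3k+2)·(3k+3)] · 6/8 → 1/36.
Hence the series converges for |w − 5| < 1/(1/36) = 36, so the radius of convergence is 36.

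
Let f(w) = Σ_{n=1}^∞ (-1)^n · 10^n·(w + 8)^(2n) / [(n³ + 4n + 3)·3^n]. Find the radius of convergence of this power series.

R = √30/10

Apply the ratio test: |a_{n+1}| / |a_n| = [(n³ + 4n + 3)/((n+1)³ + 4(n+1) + 3)] · 10/3, which tends to 10/3 as n → ∞.
Writing y = (w + 8)², the series in y has radius 3/10, so |w + 8| < √(3/10) and R = √30/10.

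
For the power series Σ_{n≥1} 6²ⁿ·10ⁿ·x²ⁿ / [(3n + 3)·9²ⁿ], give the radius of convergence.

By the ratio test, |a_{n+1}/a_n| = [(3n + 3)/(3(n+1) + 3)] · 36·10/81 → 40/9.
Successive powers of x differ by 2, so the series converges when |x|² · 40/9 < 1, i.e. |x| < √(9/40). So R = 3√10/20.

R = 3√10/20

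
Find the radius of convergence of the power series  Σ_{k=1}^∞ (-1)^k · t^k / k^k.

Applying the root test, |a_k|^(1/k) = 1/k → 0.
The limit is 0 for every t, so R = ∞.

R = ∞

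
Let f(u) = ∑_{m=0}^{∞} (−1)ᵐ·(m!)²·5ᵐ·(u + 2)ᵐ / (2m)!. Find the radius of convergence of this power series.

R = 4/5

By the ratio test, |a_{m+1}/a_m| = (m+1)²/[(2m+1)·(2m+2)] · 5 → 5/4.
The series converges when 5/4 · |u + 2| < 1, giving R = 4/5.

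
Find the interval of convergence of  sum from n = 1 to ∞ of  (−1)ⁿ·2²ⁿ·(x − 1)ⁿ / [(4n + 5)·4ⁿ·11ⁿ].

(-10, 12]

Ratio test: |a_{n+1}/a_n| = [(4n + 5)/(4(n+1) + 5)] · 4/(4·11) → 1/11 as n → ∞.
Hence the series converges for |x − 1| < 1/(1/11) = 11, so the radius of convergence is 11.
Check x = 12: the terms alternate in sign and decrease monotonically to 0 in absolute value (size ~ c/n), so the alternating series test gives convergence.
Check x = -10: comparison with the harmonic series Σ 1/n shows the series diverges.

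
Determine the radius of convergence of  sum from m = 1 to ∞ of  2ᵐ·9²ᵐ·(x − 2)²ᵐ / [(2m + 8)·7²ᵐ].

R = 7√2/18

The ratio of consecutive coefficients is [(2m + 8)/(2(m+1) + 8)] · 2·81/49 → 162/49.
Since the exponent of (x − 2) increases by 2 each term, convergence requires |x − 2|² < 49/162, hence R = 7√2/18.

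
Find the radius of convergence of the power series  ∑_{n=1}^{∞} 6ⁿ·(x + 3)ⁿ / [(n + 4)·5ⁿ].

R = 5/6

Ratio test: |a_{n+1}/a_n| = [(n + 4)/((n+1) + 4)] · 6/5 → 6/5 as n → ∞.
The series converges when 6/5 · |x + 3| < 1, giving R = 5/6.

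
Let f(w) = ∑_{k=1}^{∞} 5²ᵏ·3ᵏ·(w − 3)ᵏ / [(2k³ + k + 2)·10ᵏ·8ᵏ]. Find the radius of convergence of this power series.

R = 16/15

The ratio of consecutive coefficients is [(2k³ + k + 2)/(2(k+1)³ + (k+1) + 2)] · 25·3/(10·8) → 15/16.
The series converges when 15/16 · |w − 3| < 1, giving R = 16/15.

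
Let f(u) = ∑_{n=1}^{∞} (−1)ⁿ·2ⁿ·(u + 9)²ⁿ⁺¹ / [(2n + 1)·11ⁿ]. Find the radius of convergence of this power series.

R = √22/2

Ratio test: |a_{n+1}/a_n| = [(2n + 1)/(2(n+1) + 1)] · 2/11 → 2/11 as n → ∞.
Writing y = (u + 9)², the series in y has radius 11/2, so |u + 9| < √(11/2) and R = √22/2.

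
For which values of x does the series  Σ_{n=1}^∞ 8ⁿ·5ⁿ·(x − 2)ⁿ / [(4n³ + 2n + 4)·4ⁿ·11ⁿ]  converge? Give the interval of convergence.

[9/10, 31/10]

By the ratio test, |a_{n+1}/a_n| = [(4n³ + 2n + 4)/(4(n+1)³ + 2(n+1) + 4)] · 8·5/(4·11) → 10/11.
Convergence for |x − 2| · 10/11 < 1, i.e. |x − 2| < 11/10. So R = 11/10.
Check x = 31/10: the series is dominated by a constant times Σ 1/n³, which converges (p = 3 > 1).
Check x = 9/10: absolute convergence follows by limit comparison with Σ 1/n³.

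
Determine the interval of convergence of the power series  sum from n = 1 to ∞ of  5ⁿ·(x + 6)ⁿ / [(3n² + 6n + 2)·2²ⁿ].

Apply the ratio test: |a_{n+1}| / |a_n| = [(3n² + 6n + 2)/(3(n+1)² + 6(n+1) + 2)] · 5/4, which tends to 5/4 as n → ∞.
The series converges when 5/4 · |x + 6| < 1, giving R = 4/5.
Check x = -26/5: absolute convergence follows by limit comparison with Σ 1/n².
Check x = -34/5: the series is dominated by a constant times Σ 1/n², which converges (p = 2 > 1).

[-34/5, -26/5]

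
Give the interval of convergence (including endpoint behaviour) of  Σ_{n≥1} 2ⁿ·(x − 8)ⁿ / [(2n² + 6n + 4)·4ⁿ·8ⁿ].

[-8, 24]

By the ratio test, |a_{n+1}/a_n| = [(2n² + 6n + 4)/(2(n+1)² + 6(n+1) + 4)] · 2/(4·8) → 1/16.
Hence the series converges for |x − 8| < 1/(1/16) = 16, so the radius of convergence is 16.
At x = 24: the terms are on the order of 1/n², so the series converges absolutely by comparison with the p-series (p = 2 > 1).
Endpoint x = -8: absolute convergence follows by limit comparison with Σ 1/n².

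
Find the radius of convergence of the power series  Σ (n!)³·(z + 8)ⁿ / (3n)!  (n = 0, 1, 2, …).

Apply the ratio test: |a_{n+1}| / |a_n| = (n+1)³/[(3n+1)·(3n+2)·(3n+3)], which tends to 1/27 as n → ∞.
Hence the series converges for |z + 8| < 1/(1/27) = 27, so the radius of convergence is 27.

R = 27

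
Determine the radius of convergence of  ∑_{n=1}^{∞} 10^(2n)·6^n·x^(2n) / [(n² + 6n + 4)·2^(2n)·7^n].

Apply the ratio test: |a_{n+1}| / |a_n| = [(n² + 6n + 4)/((n+1)² + 6(n+1) + 4)] · 100·6/(4·7), which tends to 150/7 as n → ∞.
Successive powers of x differ by 2, so the series converges when |x|² · 150/7 < 1, i.e. |x| < √(7/150). So R = √42/30.

R = √42/30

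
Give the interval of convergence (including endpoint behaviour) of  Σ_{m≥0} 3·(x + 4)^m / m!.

Ratio test: |a_{m+1}/a_m| = 3/3 · 1/(m+1) → 0 as m → ∞.
The ratio tends to 0 regardless of x, hence R = ∞.

(−∞, ∞)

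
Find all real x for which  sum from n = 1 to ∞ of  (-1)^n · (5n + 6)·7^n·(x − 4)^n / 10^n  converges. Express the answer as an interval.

Ratio test: |a_{n+1}/a_n| = [(5(n+1) + 6)/(5n + 6)] · 7/10 → 7/10 as n → ∞.
Thus R = 1/(7/10) = 10/7.
When x = 38/7, the terms do not tend to 0, so the series diverges.
At x = 18/7: the terms do not tend to 0, so the series diverges.

(18/7, 38/7)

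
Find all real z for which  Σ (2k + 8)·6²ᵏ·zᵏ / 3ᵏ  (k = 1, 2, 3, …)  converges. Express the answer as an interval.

(-1/12, 1/12)

Ratio test: |a_{k+1}/a_k| = [(2(k+1) + 8)/(2k + 8)] · 36/3 → 12 as k → ∞.
The series converges when 12 · |z| < 1, giving R = 1/12.
Endpoint z = 1/12: the terms have absolute value of order k, which does not tend to 0, so the series diverges by the divergence test.
At z = -1/12: the k-th term does not approach 0; divergence by the term test.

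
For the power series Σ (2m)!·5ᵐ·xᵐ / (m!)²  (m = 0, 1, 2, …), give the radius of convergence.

The ratio of consecutive coefficients is (2m+1)·(2m+2)/(m+1)² · 5 → 20.
Hence the series converges for |x| < 1/(20) = 1/20, so the radius of convergence is 1/20.

R = 1/20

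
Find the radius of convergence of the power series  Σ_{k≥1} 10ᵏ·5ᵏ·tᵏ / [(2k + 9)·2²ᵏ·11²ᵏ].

R = 242/25

The ratio of consecutive coefficients is [(2k + 9)/(2(k+1) + 9)] · 10·5/(4·121) → 25/242.
Hence the series converges for |t| < 1/(25/242) = 242/25, so the radius of convergence is 242/25.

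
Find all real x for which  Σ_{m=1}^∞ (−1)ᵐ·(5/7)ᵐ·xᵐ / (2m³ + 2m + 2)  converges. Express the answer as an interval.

[-7/5, 7/5]

Ratio test: |a_{m+1}/a_m| = [(2m³ + 2m + 2)/(2(m+1)³ + 2(m+1) + 2)] · 5/7 → 5/7 as m → ∞.
Thus R = 1/(5/7) = 7/5.
When x = 7/5, the series is dominated by a constant times Σ 1/m³, which converges (p = 3 > 1).
At x = -7/5: the terms are on the order of 1/m³, so the series converges absolutely by comparison with the p-series (p = 3 > 1).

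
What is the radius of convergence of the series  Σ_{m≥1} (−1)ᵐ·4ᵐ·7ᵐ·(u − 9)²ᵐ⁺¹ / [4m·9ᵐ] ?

The ratio of consecutive coefficients is [4m/4(m+1)] · 4·7/9 → 28/9.
Since the exponent of (u − 9) increases by 2 each term, convergence requires |u − 9|² < 9/28, hence R = 3√7/14.

R = 3√7/14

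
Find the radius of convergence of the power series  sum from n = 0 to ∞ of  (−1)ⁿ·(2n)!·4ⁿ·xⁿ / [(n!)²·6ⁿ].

R = 3/8

Apply the ratio test: |a_{n+1}| / |a_n| = (2n+1)·(2n+2)/(n+1)² · 4/6, which tends to 8/3 as n → ∞.
Convergence for |x| · 8/3 < 1, i.e. |x| < 3/8. So R = 3/8.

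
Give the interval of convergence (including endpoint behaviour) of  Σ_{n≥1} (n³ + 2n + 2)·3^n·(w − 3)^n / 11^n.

(-2/3, 20/3)

The ratio of consecutive coefficients is [((n+1)³ + 2(n+1) + 2)/(n³ + 2n + 2)] · 3/11 → 3/11.
The series converges when 3/11 · |w − 3| < 1, giving R = 11/3.
When w = 20/3, the n-th term does not approach 0; divergence by the term test.
Check w = -2/3: the n-th term does not approach 0; divergence by the term test.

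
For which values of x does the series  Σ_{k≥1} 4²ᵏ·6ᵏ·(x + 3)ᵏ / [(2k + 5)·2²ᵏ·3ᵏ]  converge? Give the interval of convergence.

Apply the ratio test: |a_{k+1}| / |a_k| = [(2k + 5)/(2(k+1) + 5)] · 16·6/(4·3), which tends to 8 as k → ∞.
The series converges when 8 · |x + 3| < 1, giving R = 1/8.
Endpoint x = -23/8: the terms are asymptotic to a nonzero constant times 1/k, so the series diverges by limit comparison with Σ 1/k.
When x = -25/8, an alternating series whose terms decrease to 0 in absolute value, so it converges by the Leibniz criterion.

[-25/8, -23/8)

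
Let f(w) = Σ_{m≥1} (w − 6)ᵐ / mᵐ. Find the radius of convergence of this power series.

By the Cauchy root test, |a_m|^(1/m) = 1/m → 0.
The limit is 0 for every w, so R = ∞.

R = ∞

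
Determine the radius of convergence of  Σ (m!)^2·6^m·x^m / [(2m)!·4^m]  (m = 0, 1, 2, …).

By the ratio test, |a_{m+1}/a_m| = (m+1)²/[(2m+1)·(2m+2)] · 6/4 → 3/8.
Hence the series converges for |x| < 1/(3/8) = 8/3, so the radius of convergence is 8/3.

R = 8/3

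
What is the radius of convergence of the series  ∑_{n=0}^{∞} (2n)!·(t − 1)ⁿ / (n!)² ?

By the ratio test, |a_{n+1}/a_n| = (2n+1)·(2n+2)/(n+1)² → 4.
Hence the series converges for |t − 1| < 1/(4) = 1/4, so the radius of convergence is 1/4.

R = 1/4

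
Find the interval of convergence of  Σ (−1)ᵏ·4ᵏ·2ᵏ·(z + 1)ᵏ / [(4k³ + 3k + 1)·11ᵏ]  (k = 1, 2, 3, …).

Apply the ratio test: |a_{k+1}| / |a_k| = [(4k³ + 3k + 1)/(4(k+1)³ + 3(k+1) + 1)] · 4·2/11, which tends to 8/11 as k → ∞.
Hence the series converges for |z + 1| < 1/(8/11) = 11/8, so the radius of convergence is 11/8.
Check z = 3/8: the series is dominated by a constant times Σ 1/k³, which converges (p = 3 > 1).
At z = -19/8: the series is dominated by a constant times Σ 1/k³, which converges (p = 3 > 1).

[-19/8, 3/8]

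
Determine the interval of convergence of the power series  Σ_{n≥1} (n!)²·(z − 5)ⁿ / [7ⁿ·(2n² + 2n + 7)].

{5}

Ratio test: |a_{n+1}/a_n| = (n+1)² · 1/7 · (2n² + 2n + 7)/(2(n+1)² + 2(n+1) + 7) → ∞ as n → ∞.
The terms grow without bound for any (z − 5) ≠ 0, so R = 0 (convergence only at z = 5).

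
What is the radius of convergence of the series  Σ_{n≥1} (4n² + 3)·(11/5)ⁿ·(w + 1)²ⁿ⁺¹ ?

Ratio test: |a_{n+1}/a_n| = [(4(n+1)² + 3)/(4n² + 3)] · 11/5 → 11/5 as n → ∞.
Writing y = (w + 1)², the series in y has radius 5/11, so |w + 1| < √(5/11) and R = √55/11.

R = √55/11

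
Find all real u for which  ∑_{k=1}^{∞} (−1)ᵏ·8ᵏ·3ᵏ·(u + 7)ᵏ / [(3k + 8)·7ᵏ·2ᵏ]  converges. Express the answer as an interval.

Ratio test: |a_{k+1}/a_k| = [(3k + 8)/(3(k+1) + 8)] · 8·3/(7·2) → 12/7 as k → ∞.
Thus R = 1/(12/7) = 7/12.
At u = -77/12: an alternating series whose terms decrease to 0 in absolute value, so it converges by the Leibniz criterion.
Endpoint u = -91/12: the terms behave like c/k; limit comparison with the harmonic series gives divergence.

(-91/12, -77/12]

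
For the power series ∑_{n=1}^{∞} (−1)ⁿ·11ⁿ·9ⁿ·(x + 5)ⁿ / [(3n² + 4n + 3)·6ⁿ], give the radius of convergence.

By the ratio test, |a_{n+1}/a_n| = [(3n² + 4n + 3)/(3(n+1)² + 4(n+1) + 3)] · 11·9/6 → 33/2.
The series converges when 33/2 · |x + 5| < 1, giving R = 2/33.

R = 2/33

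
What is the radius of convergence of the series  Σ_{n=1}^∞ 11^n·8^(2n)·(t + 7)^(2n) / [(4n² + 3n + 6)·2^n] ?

Apply the ratio test: |a_{n+1}| / |a_n| = [(4n² + 3n + 6)/(4(n+1)² + 3(n+1) + 6)] · 11·64/2, which tends to 352 as n → ∞.
Successive powers of (t + 7) differ by 2, so the series converges when |t + 7|² · 352 < 1, i.e. |t + 7| < √(1/352). So R = √22/88.

R = √22/88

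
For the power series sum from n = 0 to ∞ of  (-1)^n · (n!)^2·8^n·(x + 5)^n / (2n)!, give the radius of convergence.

R = 1/2

The ratio of consecutive coefficients is (n+1)²/[(2n+1)·(2n+2)] · 8 → 2.
Thus R = 1/(2) = 1/2.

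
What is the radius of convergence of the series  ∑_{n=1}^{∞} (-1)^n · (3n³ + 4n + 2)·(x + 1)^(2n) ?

Apply the ratio test: |a_{n+1}| / |a_n| = (3(n+1)³ + 4(n+1) + 2)/(3n³ + 4n + 2), which tends to 1 as n → ∞.
Since the exponent of (x + 1) increases by 2 each term, convergence requires |x + 1|² < 1, hence R = 1.

R = 1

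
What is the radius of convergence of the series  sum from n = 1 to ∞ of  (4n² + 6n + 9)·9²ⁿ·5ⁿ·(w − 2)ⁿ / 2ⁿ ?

By the ratio test, |a_{n+1}/a_n| = [(4(n+1)² + 6(n+1) + 9)/(4n² + 6n + 9)] · 81·5/2 → 405/2.
Thus R = 1/(405/2) = 2/405.

R = 2/405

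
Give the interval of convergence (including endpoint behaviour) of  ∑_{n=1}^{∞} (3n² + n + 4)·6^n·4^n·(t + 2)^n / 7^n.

(-55/24, -41/24)

Ratio test: |a_{n+1}/a_n| = [(3(n+1)² + (n+1) + 4)/(3n² + n + 4)] · 6·4/7 → 24/7 as n → ∞.
Hence the series converges for |t + 2| < 1/(24/7) = 7/24, so the radius of convergence is 7/24.
Check t = -41/24: the n-th term does not approach 0; divergence by the term test.
When t = -55/24, the terms have absolute value of order n², which does not tend to 0, so the series diverges by the divergence test.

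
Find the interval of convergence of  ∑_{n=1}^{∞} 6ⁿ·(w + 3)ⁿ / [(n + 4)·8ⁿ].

By the ratio test, |a_{n+1}/a_n| = [(n + 4)/((n+1) + 4)] · 6/8 → 3/4.
Thus R = 1/(3/4) = 4/3.
When w = -5/3, the terms behave like c/n; limit comparison with the harmonic series gives divergence.
Check w = -13/3: the terms alternate in sign and decrease monotonically to 0 in absolute value (size ~ c/n), so the alternating series test gives convergence.

[-13/3, -5/3)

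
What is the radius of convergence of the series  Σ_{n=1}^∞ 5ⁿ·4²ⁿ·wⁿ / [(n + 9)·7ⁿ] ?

R = 7/80

The ratio of consecutive coefficients is [(n + 9)/((n+1) + 9)] · 5·16/7 → 80/7.
Hence the series converges for |w| < 1/(80/7) = 7/80, so the radius of convergence is 7/80.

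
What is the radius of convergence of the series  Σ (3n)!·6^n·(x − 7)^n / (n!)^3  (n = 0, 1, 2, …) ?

R = 1/162

The ratio of consecutive coefficients is (3n+1)·(3n+2)·(3n+3)/(n+1)³ · 6 → 162.
Convergence for |x − 7| · 162 < 1, i.e. |x − 7| < 1/162. So R = 1/162.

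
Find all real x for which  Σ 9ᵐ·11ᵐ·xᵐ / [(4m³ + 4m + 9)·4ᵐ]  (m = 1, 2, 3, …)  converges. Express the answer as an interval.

The ratio of consecutive coefficients is [(4m³ + 4m + 9)/(4(m+1)³ + 4(m+1) + 9)] · 9·11/4 → 99/4.
Hence the series converges for |x| < 1/(99/4) = 4/99, so the radius of convergence is 4/99.
Endpoint x = 4/99: the series is dominated by a constant times Σ 1/m³, which converges (p = 3 > 1).
At x = -4/99: the terms are on the order of 1/m³, so the series converges absolutely by comparison with the p-series (p = 3 > 1).

[-4/99, 4/99]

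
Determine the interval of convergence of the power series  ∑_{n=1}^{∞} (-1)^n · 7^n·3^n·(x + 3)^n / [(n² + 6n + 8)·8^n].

[-71/21, -55/21]

By the ratio test, |a_{n+1}/a_n| = [(n² + 6n + 8)/((n+1)² + 6(n+1) + 8)] · 7·3/8 → 21/8.
Convergence for |x + 3| · 21/8 < 1, i.e. |x + 3| < 8/21. So R = 8/21.
Check x = -55/21: absolute convergence follows by limit comparison with Σ 1/n².
At x = -71/21: absolute convergence follows by limit comparison with Σ 1/n².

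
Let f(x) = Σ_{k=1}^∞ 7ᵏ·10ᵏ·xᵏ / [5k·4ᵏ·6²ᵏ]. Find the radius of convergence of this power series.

Ratio test: |a_{k+1}/a_k| = [5k/5(k+1)] · 7·10/(4·36) → 35/72 as k → ∞.
Thus R = 1/(35/72) = 72/35.

R = 72/35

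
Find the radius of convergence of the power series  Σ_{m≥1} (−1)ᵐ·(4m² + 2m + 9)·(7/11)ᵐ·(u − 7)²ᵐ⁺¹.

Apply the ratio test: |a_{m+1}| / |a_m| = [(4(m+1)² + 2(m+1) + 9)/(4m² + 2m + 9)] · 7/11, which tends to 7/11 as m → ∞.
Writing y = (u − 7)², the series in y has radius 11/7, so |u − 7| < √(11/7) and R = √77/7.

R = √77/7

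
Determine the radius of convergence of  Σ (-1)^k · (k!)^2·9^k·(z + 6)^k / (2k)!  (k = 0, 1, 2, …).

R = 4/9

The ratio of consecutive coefficients is (k+1)²/[(2k+1)·(2k+2)] · 9 → 9/4.
Thus R = 1/(9/4) = 4/9.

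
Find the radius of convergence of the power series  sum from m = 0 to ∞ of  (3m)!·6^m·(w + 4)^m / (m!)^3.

Ratio test: |a_{m+1}/a_m| = (3m+1)·(3m+2)·(3m+3)/(m+1)³ · 6 → 162 as m → ∞.
The series converges when 162 · |w + 4| < 1, giving R = 1/162.

R = 1/162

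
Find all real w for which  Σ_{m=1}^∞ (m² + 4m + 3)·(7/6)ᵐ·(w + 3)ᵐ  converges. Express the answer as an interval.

By the ratio test, |a_{m+1}/a_m| = [((m+1)² + 4(m+1) + 3)/(m² + 4m + 3)] · 7/6 → 7/6.
The series converges when 7/6 · |w + 3| < 1, giving R = 6/7.
Endpoint w = -15/7: the terms have absolute value of order m², which does not tend to 0, so the series diverges by the divergence test.
Endpoint w = -27/7: the terms have absolute value of order m², which does not tend to 0, so the series diverges by the divergence test.

(-27/7, -15/7)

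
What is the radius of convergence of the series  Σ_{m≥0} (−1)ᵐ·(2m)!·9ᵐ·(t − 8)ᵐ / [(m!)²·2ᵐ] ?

R = 1/18

Ratio test: |a_{m+1}/a_m| = (2m+1)·(2m+2)/(m+1)² · 9/2 → 18 as m → ∞.
Hence the series converges for |t − 8| < 1/(18) = 1/18, so the radius of convergence is 1/18.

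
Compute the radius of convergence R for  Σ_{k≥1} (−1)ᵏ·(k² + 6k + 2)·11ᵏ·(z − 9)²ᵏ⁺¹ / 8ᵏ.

By the ratio test, |a_{k+1}/a_k| = [((k+1)² + 6(k+1) + 2)/(k² + 6k + 2)] · 11/8 → 11/8.
Successive powers of (z − 9) differ by 2, so the series converges when |z − 9|² · 11/8 < 1, i.e. |z − 9| < √(8/11). So R = 2√22/11.

R = 2√22/11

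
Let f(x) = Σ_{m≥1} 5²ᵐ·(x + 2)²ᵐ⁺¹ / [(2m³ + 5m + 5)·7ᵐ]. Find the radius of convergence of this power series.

By the ratio test, |a_{m+1}/a_m| = [(2m³ + 5m + 5)/(2(m+1)³ + 5(m+1) + 5)] · 25/7 → 25/7.
Writing y = (x + 2)², the series in y has radius 7/25, so |x + 2| < √(7/25) and R = √7/5.

R = √7/5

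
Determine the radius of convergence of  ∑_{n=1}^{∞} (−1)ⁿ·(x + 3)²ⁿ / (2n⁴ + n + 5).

Apply the ratio test: |a_{n+1}| / |a_n| = (2n⁴ + n + 5)/(2(n+1)⁴ + (n+1) + 5), which tends to 1 as n → ∞.
Since the exponent of (x + 3) increases by 2 each term, convergence requires |x + 3|² < 1, hence R = 1.

R = 1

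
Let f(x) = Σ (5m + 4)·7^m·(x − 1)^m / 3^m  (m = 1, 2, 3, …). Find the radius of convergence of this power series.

Ratio test: |a_{m+1}/a_m| = [(5(m+1) + 4)/(5m + 4)] · 7/3 → 7/3 as m → ∞.
The series converges when 7/3 · |x − 1| < 1, giving R = 3/7.

R = 3/7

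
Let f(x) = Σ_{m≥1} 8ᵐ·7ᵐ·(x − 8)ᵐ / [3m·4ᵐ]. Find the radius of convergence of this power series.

Apply the ratio test: |a_{m+1}| / |a_m| = [3m/3(m+1)] · 8·7/4, which tends to 14 as m → ∞.
The series converges when 14 · |x − 8| < 1, giving R = 1/14.

R = 1/14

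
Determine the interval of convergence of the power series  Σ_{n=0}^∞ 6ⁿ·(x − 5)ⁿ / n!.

The ratio of consecutive coefficients is 6 · 1/(n+1) → 0.
Since the limit is 0 < 1 for every x, the series converges on all of ℝ and R = ∞.

(−∞, ∞)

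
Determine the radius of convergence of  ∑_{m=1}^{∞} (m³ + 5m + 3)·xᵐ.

R = 1

Ratio test: |a_{m+1}/a_m| = ((m+1)³ + 5(m+1) + 3)/(m³ + 5m + 3) → 1 as m → ∞.
So the series converges when |x| < 1 and diverges when |x| > 1; R = 1.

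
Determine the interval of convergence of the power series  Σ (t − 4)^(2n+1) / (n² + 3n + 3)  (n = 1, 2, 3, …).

Apply the ratio test: |a_{n+1}| / |a_n| = (n² + 3n + 3)/((n+1)² + 3(n+1) + 3), which tends to 1 as n → ∞.
Successive powers of (t − 4) differ by 2, so the series converges when |t − 4|² · 1 < 1, i.e. |t − 4| < √(1) = 1. So R = 1.
At t = 5: absolute convergence follows by limit comparison with Σ 1/n².
Check t = 3: the terms are on the order of 1/n², so the series converges absolutely by comparison with the p-series (p = 2 > 1).

[3, 5]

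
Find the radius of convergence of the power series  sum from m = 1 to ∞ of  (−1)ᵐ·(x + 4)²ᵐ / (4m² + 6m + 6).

R = 1

Ratio test: |a_{m+1}/a_m| = (4m² + 6m + 6)/(4(m+1)² + 6(m+1) + 6) → 1 as m → ∞.
Successive powers of (x + 4) differ by 2, so the series converges when |x + 4|² · 1 < 1, i.e. |x + 4| < √(1) = 1. So R = 1.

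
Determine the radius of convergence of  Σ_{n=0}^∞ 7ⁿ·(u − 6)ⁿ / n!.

R = ∞

Apply the ratio test: |a_{n+1}| / |a_n| = 7 · 1/(n+1), which tends to 0 as n → ∞.
The limit is 0, so the series converges for all u; R = ∞.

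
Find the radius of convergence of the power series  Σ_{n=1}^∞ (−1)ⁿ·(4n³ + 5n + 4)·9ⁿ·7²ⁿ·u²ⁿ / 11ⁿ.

By the ratio test, |a_{n+1}/a_n| = [(4(n+1)³ + 5(n+1) + 4)/(4n³ + 5n + 4)] · 9·49/11 → 441/11.
Since the exponent of u increases by 2 each term, convergence requires |u|² < 11/441, hence R = √11/21.

R = √11/21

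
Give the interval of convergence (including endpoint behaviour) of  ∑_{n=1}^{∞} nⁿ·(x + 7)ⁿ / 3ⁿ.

By the Cauchy root test, |a_n|^(1/n) = n/3 → ∞.
Since the n-th root of |a_n| is unbounded, the series converges only at x = -7; R = 0.

{-7}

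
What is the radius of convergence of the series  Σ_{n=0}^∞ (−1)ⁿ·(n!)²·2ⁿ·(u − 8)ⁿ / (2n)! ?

R = 2

Ratio test: |a_{n+1}/a_n| = (n+1)²/[(2n+1)·(2n+2)] · 2 → 1/2 as n → ∞.
The series converges when 1/2 · |u − 8| < 1, giving R = 2.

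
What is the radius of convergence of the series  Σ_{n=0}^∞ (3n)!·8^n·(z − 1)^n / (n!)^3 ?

R = 1/216

By the ratio test, |a_{n+1}/a_n| = (3n+1)·(3n+2)·(3n+3)/(n+1)³ · 8 → 216.
Thus R = 1/(216) = 1/216.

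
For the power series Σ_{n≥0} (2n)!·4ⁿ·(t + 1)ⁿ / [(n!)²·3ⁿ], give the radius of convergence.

R = 3/16

Apply the ratio test: |a_{n+1}| / |a_n| = (2n+1)·(2n+2)/(n+1)² · 4/3, which tends to 16/3 as n → ∞.
The series converges when 16/3 · |t + 1| < 1, giving R = 3/16.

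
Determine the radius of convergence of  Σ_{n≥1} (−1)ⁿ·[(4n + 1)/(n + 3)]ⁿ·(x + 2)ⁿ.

Root test: |a_n|^(1/n) = (4n + 1)/(n + 3) → 4.
Thus R = 1/(4) = 1/4.

R = 1/4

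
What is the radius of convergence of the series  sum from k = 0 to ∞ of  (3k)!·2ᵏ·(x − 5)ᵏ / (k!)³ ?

R = 1/54

By the ratio test, |a_{k+1}/a_k| = (3k+1)·(3k+2)·(3k+3)/(k+1)³ · 2 → 54.
The series converges when 54 · |x − 5| < 1, giving R = 1/54.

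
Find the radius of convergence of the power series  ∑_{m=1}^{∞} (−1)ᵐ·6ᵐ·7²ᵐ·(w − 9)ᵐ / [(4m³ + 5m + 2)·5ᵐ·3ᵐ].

Ratio test: |a_{m+1}/a_m| = [(4m³ + 5m + 2)/(4(m+1)³ + 5(m+1) + 2)] · 6·49/(5·3) → 98/5 as m → ∞.
Convergence for |w − 9| · 98/5 < 1, i.e. |w − 9| < 5/98. So R = 5/98.

R = 5/98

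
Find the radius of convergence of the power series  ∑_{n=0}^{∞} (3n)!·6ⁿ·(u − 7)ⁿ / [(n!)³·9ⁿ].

Ratio test: |a_{n+1}/a_n| = (3n+1)·(3n+2)·(3n+3)/(n+1)³ · 6/9 → 18 as n → ∞.
Thus R = 1/(18) = 1/18.

R = 1/18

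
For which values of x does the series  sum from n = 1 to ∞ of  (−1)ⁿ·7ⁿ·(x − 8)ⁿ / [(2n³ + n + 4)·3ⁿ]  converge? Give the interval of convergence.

[53/7, 59/7]

The ratio of consecutive coefficients is [(2n³ + n + 4)/(2(n+1)³ + (n+1) + 4)] · 7/3 → 7/3.
The series converges when 7/3 · |x − 8| < 1, giving R = 3/7.
Endpoint x = 59/7: absolute convergence follows by limit comparison with Σ 1/n³.
Check x = 53/7: absolute convergence follows by limit comparison with Σ 1/n³.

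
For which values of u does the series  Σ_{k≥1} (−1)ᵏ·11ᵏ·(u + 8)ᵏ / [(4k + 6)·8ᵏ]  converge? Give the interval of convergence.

Apply the ratio test: |a_{k+1}| / |a_k| = [(4k + 6)/(4(k+1) + 6)] · 11/8, which tends to 11/8 as k → ∞.
Thus R = 1/(11/8) = 8/11.
Check u = -80/11: an alternating series whose terms decrease to 0 in absolute value, so it converges by the Leibniz criterion.
When u = -96/11, the terms are asymptotic to a nonzero constant times 1/k, so the series diverges by limit comparison with Σ 1/k.

(-96/11, -80/11]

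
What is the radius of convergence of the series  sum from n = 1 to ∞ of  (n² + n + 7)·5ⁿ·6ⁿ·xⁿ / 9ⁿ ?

The ratio of consecutive coefficients is [((n+1)² + (n+1) + 7)/(n² + n + 7)] · 5·6/9 → 10/3.
Convergence for |x| · 10/3 < 1, i.e. |x| < 3/10. So R = 3/10.

R = 3/10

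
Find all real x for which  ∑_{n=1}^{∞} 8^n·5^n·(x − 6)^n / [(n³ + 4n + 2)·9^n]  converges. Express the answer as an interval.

Apply the ratio test: |a_{n+1}| / |a_n| = [(n³ + 4n + 2)/((n+1)³ + 4(n+1) + 2)] · 8·5/9, which tends to 40/9 as n → ∞.
Thus R = 1/(40/9) = 9/40.
Endpoint x = 249/40: the terms are on the order of 1/n³, so the series converges absolutely by comparison with the p-series (p = 3 > 1).
When x = 231/40, the terms are on the order of 1/n³, so the series converges absolutely by comparison with the p-series (p = 3 > 1).

[231/40, 249/40]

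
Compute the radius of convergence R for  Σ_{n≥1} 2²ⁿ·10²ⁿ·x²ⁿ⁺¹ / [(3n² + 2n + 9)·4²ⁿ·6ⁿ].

R = √6/5

The ratio of consecutive coefficients is [(3n² + 2n + 9)/(3(n+1)² + 2(n+1) + 9)] · 4·100/(16·6) → 25/6.
Successive powers of x differ by 2, so the series converges when |x|² · 25/6 < 1, i.e. |x| < √(6/25). So R = √6/5.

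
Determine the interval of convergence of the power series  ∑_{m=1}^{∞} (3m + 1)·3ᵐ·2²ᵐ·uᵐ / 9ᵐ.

(-3/4, 3/4)

The ratio of consecutive coefficients is [(3(m+1) + 1)/(3m + 1)] · 3·4/9 → 4/3.
Hence the series converges for |u| < 1/(4/3) = 3/4, so the radius of convergence is 3/4.
Endpoint u = 3/4: the terms do not tend to 0, so the series diverges.
At u = -3/4: the terms have absolute value of order m, which does not tend to 0, so the series diverges by the divergence test.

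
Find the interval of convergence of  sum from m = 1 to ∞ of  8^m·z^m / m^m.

(−∞, ∞)

Applying the root test, |a_m|^(1/m) = 8/m → 0.
Since the m-th root of |a_m| tends to 0, the series converges for all real z; R = ∞.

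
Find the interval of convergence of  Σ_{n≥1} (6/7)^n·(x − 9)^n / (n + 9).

[47/6, 61/6)

By the ratio test, |a_{n+1}/a_n| = [(n + 9)/((n+1) + 9)] · 6/7 → 6/7.
Hence the series converges for |x − 9| < 1/(6/7) = 7/6, so the radius of convergence is 7/6.
When x = 61/6, the terms behave like c/n; limit comparison with the harmonic series gives divergence.
When x = 47/6, convergence follows from the alternating series test (terms decrease monotonically to 0).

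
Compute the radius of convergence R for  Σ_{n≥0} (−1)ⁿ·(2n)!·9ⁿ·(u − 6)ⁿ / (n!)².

R = 1/36

The ratio of consecutive coefficients is (2n+1)·(2n+2)/(n+1)² · 9 → 36.
The series converges when 36 · |u − 6| < 1, giving R = 1/36.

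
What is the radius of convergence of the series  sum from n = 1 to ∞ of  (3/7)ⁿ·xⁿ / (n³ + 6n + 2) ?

R = 7/3

Apply the ratio test: |a_{n+1}| / |a_n| = [(n³ + 6n + 2)/((n+1)³ + 6(n+1) + 2)] · 3/7, which tends to 3/7 as n → ∞.
Convergence for |x| · 3/7 < 1, i.e. |x| < 7/3. So R = 7/3.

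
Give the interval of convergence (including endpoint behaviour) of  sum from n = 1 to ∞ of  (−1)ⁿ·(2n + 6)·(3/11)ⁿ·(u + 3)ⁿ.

Apply the ratio test: |a_{n+1}| / |a_n| = [(2(n+1) + 6)/(2n + 6)] · 3/11, which tends to 3/11 as n → ∞.
The series converges when 3/11 · |u + 3| < 1, giving R = 11/3.
Check u = 2/3: the n-th term does not approach 0; divergence by the term test.
Check u = -20/3: the n-th term does not approach 0; divergence by the term test.

(-20/3, 2/3)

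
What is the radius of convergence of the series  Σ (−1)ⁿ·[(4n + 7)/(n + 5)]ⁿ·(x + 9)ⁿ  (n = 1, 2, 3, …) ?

R = 1/4

Applying the root test, |a_n|^(1/n) = (4n + 7)/(n + 5) → 4.
Hence the series converges for |x + 9| < 1/(4) = 1/4, so the radius of convergence is 1/4.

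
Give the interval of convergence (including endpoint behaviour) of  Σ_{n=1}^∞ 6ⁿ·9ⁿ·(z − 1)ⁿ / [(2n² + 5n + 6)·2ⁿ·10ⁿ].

[17/27, 37/27]

The ratio of consecutive coefficients is [(2n² + 5n + 6)/(2(n+1)² + 5(n+1) + 6)] · 6·9/(2·10) → 27/10.
Hence the series converges for |z − 1| < 1/(27/10) = 10/27, so the radius of convergence is 10/27.
Endpoint z = 37/27: absolute convergence follows by limit comparison with Σ 1/n².
Endpoint z = 17/27: the series is dominated by a constant times Σ 1/n², which converges (p = 2 > 1).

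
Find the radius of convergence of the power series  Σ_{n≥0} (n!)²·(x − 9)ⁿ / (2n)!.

Ratio test: |a_{n+1}/a_n| = (n+1)²/[(2n+1)·(2n+2)] → 1/4 as n → ∞.
Convergence for |x − 9| · 1/4 < 1, i.e. |x − 9| < 4. So R = 4.

R = 4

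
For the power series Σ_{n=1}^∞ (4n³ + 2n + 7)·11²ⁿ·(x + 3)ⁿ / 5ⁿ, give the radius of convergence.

By the ratio test, |a_{n+1}/a_n| = [(4(n+1)³ + 2(n+1) + 7)/(4n³ + 2n + 7)] · 121/5 → 121/5.
Convergence for |x + 3| · 121/5 < 1, i.e. |x + 3| < 5/121. So R = 5/121.

R = 5/121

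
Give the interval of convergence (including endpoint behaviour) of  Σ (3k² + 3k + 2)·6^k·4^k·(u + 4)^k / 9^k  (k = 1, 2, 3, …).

Ratio test: |a_{k+1}/a_k| = [(3(k+1)² + 3(k+1) + 2)/(3k² + 3k + 2)] · 6·4/9 → 8/3 as k → ∞.
The series converges when 8/3 · |u + 4| < 1, giving R = 3/8.
At u = -29/8: the terms do not tend to 0, so the series diverges.
Endpoint u = -35/8: the terms have absolute value of order k², which does not tend to 0, so the series diverges by the divergence test.

(-35/8, -29/8)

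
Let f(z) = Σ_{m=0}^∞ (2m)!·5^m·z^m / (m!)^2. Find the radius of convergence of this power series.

R = 1/20

By the ratio test, |a_{m+1}/a_m| = (2m+1)·(2m+2)/(m+1)² · 5 → 20.
The series converges when 20 · |z| < 1, giving R = 1/20.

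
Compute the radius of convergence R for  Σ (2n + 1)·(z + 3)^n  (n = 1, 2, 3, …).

R = 1

Ratio test: |a_{n+1}/a_n| = (2(n+1) + 1)/(2n + 1) → 1 as n → ∞.
Hence R = 1.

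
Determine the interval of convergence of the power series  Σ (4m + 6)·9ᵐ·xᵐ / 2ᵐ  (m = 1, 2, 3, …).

(-2/9, 2/9)

The ratio of consecutive coefficients is [(4(m+1) + 6)/(4m + 6)] · 9/2 → 9/2.
Thus R = 1/(9/2) = 2/9.
Check x = 2/9: the terms have absolute value of order m, which does not tend to 0, so the series diverges by the divergence test.
When x = -2/9, the terms have absolute value of order m, which does not tend to 0, so the series diverges by the divergence test.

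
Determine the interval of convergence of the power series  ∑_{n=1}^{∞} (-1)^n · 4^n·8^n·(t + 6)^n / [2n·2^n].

Ratio test: |a_{n+1}/a_n| = [2n/2(n+1)] · 4·8/2 → 16 as n → ∞.
Thus R = 1/(16) = 1/16.
At t = -95/16: the terms alternate in sign and decrease monotonically to 0 in absolute value (size ~ c/n), so the alternating series test gives convergence.
Endpoint t = -97/16: comparison with the harmonic series Σ 1/n shows the series diverges.

(-97/16, -95/16]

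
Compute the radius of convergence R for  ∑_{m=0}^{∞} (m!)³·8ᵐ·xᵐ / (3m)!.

R = 27/8

Ratio test: |a_{m+1}/a_m| = (m+1)³/[(3m+1)·(3m+2)·(3m+3)] · 8 → 8/27 as m → ∞.
Convergence for |x| · 8/27 < 1, i.e. |x| < 27/8. So R = 27/8.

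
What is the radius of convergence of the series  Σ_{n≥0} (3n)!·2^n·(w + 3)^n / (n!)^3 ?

R = 1/54

Ratio test: |a_{n+1}/a_n| = (3n+1)·(3n+2)·(3n+3)/(n+1)³ · 2 → 54 as n → ∞.
Convergence for |w + 3| · 54 < 1, i.e. |w + 3| < 1/54. So R = 1/54.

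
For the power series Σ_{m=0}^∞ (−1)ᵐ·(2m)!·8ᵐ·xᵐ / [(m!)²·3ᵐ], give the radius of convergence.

By the ratio test, |a_{m+1}/a_m| = (2m+1)·(2m+2)/(m+1)² · 8/3 → 32/3.
Thus R = 1/(32/3) = 3/32.

R = 3/32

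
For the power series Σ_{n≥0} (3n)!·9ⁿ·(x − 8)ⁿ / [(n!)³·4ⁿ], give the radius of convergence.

By the ratio test, |a_{n+1}/a_n| = (3n+1)·(3n+2)·(3n+3)/(n+1)³ · 9/4 → 243/4.
The series converges when 243/4 · |x − 8| < 1, giving R = 4/243.

R = 4/243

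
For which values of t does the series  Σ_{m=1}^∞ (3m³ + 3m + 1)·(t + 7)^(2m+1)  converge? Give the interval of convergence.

The ratio of consecutive coefficients is (3(m+1)³ + 3(m+1) + 1)/(3m³ + 3m + 1) → 1.
Writing y = (t + 7)², the series in y has radius 1, so |t + 7| < √(1) = 1 and R = 1.
When t = -6, the m-th term does not approach 0; divergence by the term test.
When t = -8, the terms do not tend to 0, so the series diverges.

(-8, -6)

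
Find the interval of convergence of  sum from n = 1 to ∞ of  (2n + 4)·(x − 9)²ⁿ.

(8, 10)

The ratio of consecutive coefficients is (2(n+1) + 4)/(2n + 4) → 1.
Writing y = (x − 9)², the series in y has radius 1, so |x − 9| < √(1) = 1 and R = 1.
At x = 10: the n-th term does not approach 0; divergence by the term test.
Endpoint x = 8: the terms have absolute value of order n, which does not tend to 0, so the series diverges by the divergence test.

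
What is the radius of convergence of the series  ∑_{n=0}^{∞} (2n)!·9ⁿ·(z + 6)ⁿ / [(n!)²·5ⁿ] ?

R = 5/36

Apply the ratio test: |a_{n+1}| / |a_n| = (2n+1)·(2n+2)/(n+1)² · 9/5, which tends to 36/5 as n → ∞.
Hence the series converges for |z + 6| < 1/(36/5) = 5/36, so the radius of convergence is 5/36.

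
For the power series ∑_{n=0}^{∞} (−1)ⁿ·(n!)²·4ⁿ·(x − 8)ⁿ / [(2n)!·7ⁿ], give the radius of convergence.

R = 7

Apply the ratio test: |a_{n+1}| / |a_n| = (n+1)²/[(2n+1)·(2n+2)] · 4/7, which tends to 1/7 as n → ∞.
Thus R = 1/(1/7) = 7.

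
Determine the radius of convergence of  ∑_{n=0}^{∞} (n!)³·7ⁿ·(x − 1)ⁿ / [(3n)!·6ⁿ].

R = 162/7

Ratio test: |a_{n+1}/a_n| = (n+1)³/[(3n+1)·(3n+2)·(3n+3)] · 7/6 → 7/162 as n → ∞.
Convergence for |x − 1| · 7/162 < 1, i.e. |x − 1| < 162/7. So R = 162/7.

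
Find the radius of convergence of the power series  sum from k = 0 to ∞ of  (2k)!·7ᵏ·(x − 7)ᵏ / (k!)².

Apply the ratio test: |a_{k+1}| / |a_k| = (2k+1)·(2k+2)/(k+1)² · 7, which tends to 28 as k → ∞.
Thus R = 1/(28) = 1/28.

R = 1/28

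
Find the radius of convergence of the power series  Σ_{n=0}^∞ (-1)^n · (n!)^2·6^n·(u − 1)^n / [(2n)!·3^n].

R = 2

By the ratio test, |a_{n+1}/a_n| = (n+1)²/[(2n+1)·(2n+2)] · 6/3 → 1/2.
Convergence for |u − 1| · 1/2 < 1, i.e. |u − 1| < 2. So R = 2.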